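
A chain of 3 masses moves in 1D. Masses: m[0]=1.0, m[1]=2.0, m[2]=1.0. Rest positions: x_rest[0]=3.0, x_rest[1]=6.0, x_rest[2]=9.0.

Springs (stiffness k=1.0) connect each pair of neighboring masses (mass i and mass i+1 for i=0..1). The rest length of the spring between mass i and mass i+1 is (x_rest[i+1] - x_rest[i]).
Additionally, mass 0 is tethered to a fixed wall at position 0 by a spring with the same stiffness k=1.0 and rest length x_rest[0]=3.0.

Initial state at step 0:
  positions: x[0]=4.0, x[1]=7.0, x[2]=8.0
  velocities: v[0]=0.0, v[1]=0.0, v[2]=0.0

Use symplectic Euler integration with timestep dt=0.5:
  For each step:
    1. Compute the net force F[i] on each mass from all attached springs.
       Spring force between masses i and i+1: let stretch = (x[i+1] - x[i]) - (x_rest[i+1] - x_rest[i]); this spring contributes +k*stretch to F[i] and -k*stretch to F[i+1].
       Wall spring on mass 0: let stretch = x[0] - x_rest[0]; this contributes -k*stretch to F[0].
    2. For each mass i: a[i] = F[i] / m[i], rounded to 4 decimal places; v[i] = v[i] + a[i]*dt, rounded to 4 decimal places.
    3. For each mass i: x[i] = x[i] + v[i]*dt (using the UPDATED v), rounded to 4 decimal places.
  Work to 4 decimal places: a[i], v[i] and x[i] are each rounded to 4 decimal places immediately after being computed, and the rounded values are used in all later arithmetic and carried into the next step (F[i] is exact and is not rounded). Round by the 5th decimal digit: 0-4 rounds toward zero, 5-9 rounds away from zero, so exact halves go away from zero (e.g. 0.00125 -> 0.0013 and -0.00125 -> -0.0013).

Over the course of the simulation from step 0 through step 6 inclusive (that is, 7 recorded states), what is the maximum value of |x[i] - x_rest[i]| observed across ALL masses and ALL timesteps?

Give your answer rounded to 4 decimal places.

Answer: 1.6716

Derivation:
Step 0: x=[4.0000 7.0000 8.0000] v=[0.0000 0.0000 0.0000]
Step 1: x=[3.7500 6.7500 8.5000] v=[-0.5000 -0.5000 1.0000]
Step 2: x=[3.3125 6.3438 9.3125] v=[-0.8750 -0.8125 1.6250]
Step 3: x=[2.8047 5.9297 10.1329] v=[-1.0156 -0.8282 1.6407]
Step 4: x=[2.3770 5.6504 10.6525] v=[-0.8555 -0.5587 1.0391]
Step 5: x=[2.1734 5.5872 10.6716] v=[-0.4073 -0.1265 0.0381]
Step 6: x=[2.2799 5.7328 10.1696] v=[0.2129 0.2912 -1.0041]
Max displacement = 1.6716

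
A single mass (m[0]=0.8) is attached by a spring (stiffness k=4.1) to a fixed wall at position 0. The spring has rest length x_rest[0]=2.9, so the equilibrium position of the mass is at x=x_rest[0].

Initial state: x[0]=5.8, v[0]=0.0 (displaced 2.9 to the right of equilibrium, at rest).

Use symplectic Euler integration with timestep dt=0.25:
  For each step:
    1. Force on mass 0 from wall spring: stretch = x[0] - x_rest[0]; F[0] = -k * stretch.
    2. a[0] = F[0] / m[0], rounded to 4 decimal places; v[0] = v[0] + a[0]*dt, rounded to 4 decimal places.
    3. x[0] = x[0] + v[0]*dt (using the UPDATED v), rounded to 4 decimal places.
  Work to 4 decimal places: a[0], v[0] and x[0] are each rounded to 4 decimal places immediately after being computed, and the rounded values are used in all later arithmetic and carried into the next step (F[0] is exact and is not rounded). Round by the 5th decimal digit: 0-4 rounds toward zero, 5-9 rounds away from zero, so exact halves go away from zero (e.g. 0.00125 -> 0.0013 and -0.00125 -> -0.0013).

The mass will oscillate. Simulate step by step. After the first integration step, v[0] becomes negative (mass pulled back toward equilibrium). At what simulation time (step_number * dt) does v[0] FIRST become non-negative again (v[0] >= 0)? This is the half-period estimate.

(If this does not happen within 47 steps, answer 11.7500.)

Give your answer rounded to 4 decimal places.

Answer: 1.5000

Derivation:
Step 0: x=[5.8000] v=[0.0000]
Step 1: x=[4.8711] v=[-3.7156]
Step 2: x=[3.3108] v=[-6.2411]
Step 3: x=[1.6189] v=[-6.7675]
Step 4: x=[0.3374] v=[-5.1261]
Step 5: x=[-0.1233] v=[-1.8428]
Step 6: x=[0.3844] v=[2.0308]
First v>=0 after going negative at step 6, time=1.5000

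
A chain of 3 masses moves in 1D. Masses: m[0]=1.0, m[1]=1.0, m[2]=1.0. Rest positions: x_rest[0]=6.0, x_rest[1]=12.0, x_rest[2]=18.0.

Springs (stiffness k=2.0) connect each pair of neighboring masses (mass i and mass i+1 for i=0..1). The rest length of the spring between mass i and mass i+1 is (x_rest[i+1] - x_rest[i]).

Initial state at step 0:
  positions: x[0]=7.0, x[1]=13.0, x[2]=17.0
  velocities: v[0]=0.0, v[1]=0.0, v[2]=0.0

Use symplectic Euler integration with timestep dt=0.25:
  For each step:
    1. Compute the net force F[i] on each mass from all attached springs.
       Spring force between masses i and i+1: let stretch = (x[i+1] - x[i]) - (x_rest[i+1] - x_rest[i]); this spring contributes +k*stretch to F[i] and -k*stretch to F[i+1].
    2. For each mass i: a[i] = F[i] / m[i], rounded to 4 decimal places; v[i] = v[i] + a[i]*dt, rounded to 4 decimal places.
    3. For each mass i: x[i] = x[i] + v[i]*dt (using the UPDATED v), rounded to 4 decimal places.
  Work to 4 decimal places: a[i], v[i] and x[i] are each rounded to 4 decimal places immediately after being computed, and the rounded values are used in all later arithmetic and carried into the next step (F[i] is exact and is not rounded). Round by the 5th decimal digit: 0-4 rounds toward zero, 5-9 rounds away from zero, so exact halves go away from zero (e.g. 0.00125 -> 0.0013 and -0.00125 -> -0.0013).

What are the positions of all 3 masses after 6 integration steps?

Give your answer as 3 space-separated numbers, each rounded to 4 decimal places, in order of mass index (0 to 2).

Answer: 5.8653 11.9002 19.2348

Derivation:
Step 0: x=[7.0000 13.0000 17.0000] v=[0.0000 0.0000 0.0000]
Step 1: x=[7.0000 12.7500 17.2500] v=[0.0000 -1.0000 1.0000]
Step 2: x=[6.9688 12.3438 17.6875] v=[-0.1250 -1.6250 1.7500]
Step 3: x=[6.8594 11.9336 18.2071] v=[-0.4375 -1.6407 2.0782]
Step 4: x=[6.6343 11.6733 18.6925] v=[-0.9004 -1.0411 1.9415]
Step 5: x=[6.2891 11.6606 19.0505] v=[-1.3809 -0.0510 1.4319]
Step 6: x=[5.8653 11.9002 19.2348] v=[-1.6952 0.9582 0.7370]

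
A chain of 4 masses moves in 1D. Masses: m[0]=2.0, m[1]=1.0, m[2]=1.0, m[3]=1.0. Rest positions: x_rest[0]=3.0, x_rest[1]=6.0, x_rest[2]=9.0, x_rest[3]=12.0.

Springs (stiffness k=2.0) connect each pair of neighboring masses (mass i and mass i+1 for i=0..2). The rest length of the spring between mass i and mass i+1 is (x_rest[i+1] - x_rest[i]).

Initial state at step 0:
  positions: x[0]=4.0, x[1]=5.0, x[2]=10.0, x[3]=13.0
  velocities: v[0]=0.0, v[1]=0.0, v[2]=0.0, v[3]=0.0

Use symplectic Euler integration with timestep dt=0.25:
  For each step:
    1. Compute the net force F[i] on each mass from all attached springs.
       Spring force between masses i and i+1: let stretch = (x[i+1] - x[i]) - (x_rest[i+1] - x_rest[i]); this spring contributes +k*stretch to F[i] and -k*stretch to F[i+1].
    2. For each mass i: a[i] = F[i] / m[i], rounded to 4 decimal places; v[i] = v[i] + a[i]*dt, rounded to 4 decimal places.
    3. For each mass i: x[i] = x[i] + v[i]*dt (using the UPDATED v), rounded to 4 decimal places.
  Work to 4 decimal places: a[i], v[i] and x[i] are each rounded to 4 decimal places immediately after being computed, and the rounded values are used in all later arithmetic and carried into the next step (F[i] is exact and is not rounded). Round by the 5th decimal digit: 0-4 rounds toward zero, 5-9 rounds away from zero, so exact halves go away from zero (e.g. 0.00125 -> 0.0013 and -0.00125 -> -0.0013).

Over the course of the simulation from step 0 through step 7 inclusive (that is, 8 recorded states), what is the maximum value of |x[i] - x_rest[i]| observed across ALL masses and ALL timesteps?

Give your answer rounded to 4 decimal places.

Answer: 2.0503

Derivation:
Step 0: x=[4.0000 5.0000 10.0000 13.0000] v=[0.0000 0.0000 0.0000 0.0000]
Step 1: x=[3.8750 5.5000 9.7500 13.0000] v=[-0.5000 2.0000 -1.0000 0.0000]
Step 2: x=[3.6641 6.3281 9.3750 12.9688] v=[-0.8438 3.3125 -1.5000 -0.1250]
Step 3: x=[3.4322 7.2041 9.0684 12.8633] v=[-0.9278 3.5040 -1.2266 -0.4219]
Step 4: x=[3.2485 7.8417 9.0031 12.6585] v=[-0.7348 2.5502 -0.2613 -0.8194]
Step 5: x=[3.1644 8.0503 9.2495 12.3717] v=[-0.3365 0.8343 0.9857 -1.1471]
Step 6: x=[3.1982 7.7980 9.7363 12.0697] v=[0.1350 -1.0091 1.9472 -1.2082]
Step 7: x=[3.3320 7.2130 10.2725 11.8510] v=[0.5350 -2.3399 2.1448 -0.8749]
Max displacement = 2.0503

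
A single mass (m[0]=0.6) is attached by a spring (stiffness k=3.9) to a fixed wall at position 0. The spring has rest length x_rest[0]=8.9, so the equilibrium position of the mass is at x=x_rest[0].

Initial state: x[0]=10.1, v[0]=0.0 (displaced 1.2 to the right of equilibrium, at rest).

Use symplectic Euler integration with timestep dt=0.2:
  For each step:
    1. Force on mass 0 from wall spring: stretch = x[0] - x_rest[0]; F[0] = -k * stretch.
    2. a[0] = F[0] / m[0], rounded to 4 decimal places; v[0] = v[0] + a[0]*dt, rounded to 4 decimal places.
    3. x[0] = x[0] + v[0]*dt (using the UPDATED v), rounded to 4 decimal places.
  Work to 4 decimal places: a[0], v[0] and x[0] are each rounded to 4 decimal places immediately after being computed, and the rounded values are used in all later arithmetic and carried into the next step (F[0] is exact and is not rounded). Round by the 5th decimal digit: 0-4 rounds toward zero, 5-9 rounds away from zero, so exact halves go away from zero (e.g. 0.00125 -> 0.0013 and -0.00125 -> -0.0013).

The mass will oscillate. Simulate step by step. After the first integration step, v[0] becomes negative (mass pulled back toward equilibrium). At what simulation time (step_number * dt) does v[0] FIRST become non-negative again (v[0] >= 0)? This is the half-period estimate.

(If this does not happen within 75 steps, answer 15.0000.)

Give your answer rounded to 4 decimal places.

Answer: 1.4000

Derivation:
Step 0: x=[10.1000] v=[0.0000]
Step 1: x=[9.7880] v=[-1.5600]
Step 2: x=[9.2451] v=[-2.7144]
Step 3: x=[8.6125] v=[-3.1630]
Step 4: x=[8.0547] v=[-2.7892]
Step 5: x=[7.7166] v=[-1.6903]
Step 6: x=[7.6862] v=[-0.1519]
Step 7: x=[7.9714] v=[1.4260]
First v>=0 after going negative at step 7, time=1.4000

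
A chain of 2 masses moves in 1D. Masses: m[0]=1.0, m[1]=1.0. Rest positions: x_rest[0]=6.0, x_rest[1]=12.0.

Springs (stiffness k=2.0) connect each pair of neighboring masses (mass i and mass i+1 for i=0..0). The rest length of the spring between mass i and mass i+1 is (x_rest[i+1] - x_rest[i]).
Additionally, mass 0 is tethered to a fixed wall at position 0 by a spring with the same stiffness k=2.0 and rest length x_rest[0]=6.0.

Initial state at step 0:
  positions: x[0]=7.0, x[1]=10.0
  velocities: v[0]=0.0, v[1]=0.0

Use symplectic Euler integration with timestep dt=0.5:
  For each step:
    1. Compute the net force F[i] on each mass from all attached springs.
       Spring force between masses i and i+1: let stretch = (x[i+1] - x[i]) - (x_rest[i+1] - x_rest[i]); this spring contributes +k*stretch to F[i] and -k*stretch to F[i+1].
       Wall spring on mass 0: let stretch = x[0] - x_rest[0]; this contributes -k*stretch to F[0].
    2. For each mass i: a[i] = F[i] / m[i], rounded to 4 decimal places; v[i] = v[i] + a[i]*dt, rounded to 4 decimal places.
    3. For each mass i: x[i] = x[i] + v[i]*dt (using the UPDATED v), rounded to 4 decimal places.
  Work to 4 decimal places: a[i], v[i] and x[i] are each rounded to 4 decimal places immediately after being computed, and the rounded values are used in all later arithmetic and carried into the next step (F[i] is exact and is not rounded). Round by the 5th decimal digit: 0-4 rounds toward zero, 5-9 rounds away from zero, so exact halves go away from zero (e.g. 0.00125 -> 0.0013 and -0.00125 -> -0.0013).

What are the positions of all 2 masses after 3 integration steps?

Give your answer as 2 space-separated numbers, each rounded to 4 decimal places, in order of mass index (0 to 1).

Answer: 5.1250 12.5000

Derivation:
Step 0: x=[7.0000 10.0000] v=[0.0000 0.0000]
Step 1: x=[5.0000 11.5000] v=[-4.0000 3.0000]
Step 2: x=[3.7500 12.7500] v=[-2.5000 2.5000]
Step 3: x=[5.1250 12.5000] v=[2.7500 -0.5000]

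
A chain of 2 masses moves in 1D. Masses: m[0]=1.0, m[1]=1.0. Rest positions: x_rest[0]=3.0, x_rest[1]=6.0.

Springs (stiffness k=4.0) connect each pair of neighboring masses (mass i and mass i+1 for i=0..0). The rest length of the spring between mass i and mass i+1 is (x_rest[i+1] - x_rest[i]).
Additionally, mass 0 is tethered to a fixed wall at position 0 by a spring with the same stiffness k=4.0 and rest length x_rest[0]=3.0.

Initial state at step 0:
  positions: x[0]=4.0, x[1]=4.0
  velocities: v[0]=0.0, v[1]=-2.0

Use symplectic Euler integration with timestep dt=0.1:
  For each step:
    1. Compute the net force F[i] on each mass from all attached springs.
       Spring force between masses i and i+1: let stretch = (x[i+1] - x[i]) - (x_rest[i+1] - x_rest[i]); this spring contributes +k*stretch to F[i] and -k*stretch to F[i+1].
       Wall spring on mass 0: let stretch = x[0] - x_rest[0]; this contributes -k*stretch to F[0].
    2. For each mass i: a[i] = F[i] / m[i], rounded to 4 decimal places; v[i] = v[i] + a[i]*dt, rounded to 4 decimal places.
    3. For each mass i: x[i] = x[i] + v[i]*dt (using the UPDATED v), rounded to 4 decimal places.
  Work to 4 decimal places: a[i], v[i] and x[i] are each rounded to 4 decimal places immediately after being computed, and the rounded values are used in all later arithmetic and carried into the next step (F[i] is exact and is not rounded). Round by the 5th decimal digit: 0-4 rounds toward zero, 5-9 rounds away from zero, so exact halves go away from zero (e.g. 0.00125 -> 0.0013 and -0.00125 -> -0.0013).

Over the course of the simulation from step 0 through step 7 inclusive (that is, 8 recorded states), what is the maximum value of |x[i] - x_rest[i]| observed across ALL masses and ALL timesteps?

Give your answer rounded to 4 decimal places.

Step 0: x=[4.0000 4.0000] v=[0.0000 -2.0000]
Step 1: x=[3.8400 3.9200] v=[-1.6000 -0.8000]
Step 2: x=[3.5296 3.9568] v=[-3.1040 0.3680]
Step 3: x=[3.0951 4.0965] v=[-4.3450 1.3971]
Step 4: x=[2.5769 4.3162] v=[-5.1825 2.1965]
Step 5: x=[2.0252 4.5863] v=[-5.5175 2.7008]
Step 6: x=[1.4949 4.8739] v=[-5.3031 2.8764]
Step 7: x=[1.0400 5.1464] v=[-4.5495 2.7248]
Max displacement = 2.0800

Answer: 2.0800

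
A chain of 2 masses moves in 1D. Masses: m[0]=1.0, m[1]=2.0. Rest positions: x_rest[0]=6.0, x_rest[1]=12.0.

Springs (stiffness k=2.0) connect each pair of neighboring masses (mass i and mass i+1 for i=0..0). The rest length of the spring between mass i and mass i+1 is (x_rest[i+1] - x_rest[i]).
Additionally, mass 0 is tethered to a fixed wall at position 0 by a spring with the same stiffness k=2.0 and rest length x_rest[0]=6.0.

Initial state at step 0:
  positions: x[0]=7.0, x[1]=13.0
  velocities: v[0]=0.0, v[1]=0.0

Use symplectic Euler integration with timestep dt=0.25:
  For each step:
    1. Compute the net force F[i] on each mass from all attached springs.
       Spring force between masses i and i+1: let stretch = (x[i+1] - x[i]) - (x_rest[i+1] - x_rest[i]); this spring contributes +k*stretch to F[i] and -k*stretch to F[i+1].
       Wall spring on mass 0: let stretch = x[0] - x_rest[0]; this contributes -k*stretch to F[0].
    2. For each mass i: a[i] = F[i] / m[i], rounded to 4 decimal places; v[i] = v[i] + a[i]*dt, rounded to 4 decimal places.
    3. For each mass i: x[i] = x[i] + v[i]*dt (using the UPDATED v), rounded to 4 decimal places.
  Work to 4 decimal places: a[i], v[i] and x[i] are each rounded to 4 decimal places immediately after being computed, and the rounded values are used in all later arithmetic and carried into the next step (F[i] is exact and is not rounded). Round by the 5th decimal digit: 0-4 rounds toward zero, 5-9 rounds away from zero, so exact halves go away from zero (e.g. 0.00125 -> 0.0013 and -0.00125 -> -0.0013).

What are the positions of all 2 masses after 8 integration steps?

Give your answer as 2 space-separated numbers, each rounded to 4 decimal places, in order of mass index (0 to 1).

Step 0: x=[7.0000 13.0000] v=[0.0000 0.0000]
Step 1: x=[6.8750 13.0000] v=[-0.5000 0.0000]
Step 2: x=[6.6563 12.9922] v=[-0.8750 -0.0313]
Step 3: x=[6.3975 12.9634] v=[-1.0352 -0.1153]
Step 4: x=[6.1598 12.8992] v=[-0.9510 -0.2568]
Step 5: x=[5.9945 12.7888] v=[-0.6612 -0.4417]
Step 6: x=[5.9292 12.6287] v=[-0.2613 -0.6403]
Step 7: x=[5.9602 12.4249] v=[0.1239 -0.8152]
Step 8: x=[6.0543 12.1921] v=[0.3762 -0.9314]

Answer: 6.0543 12.1921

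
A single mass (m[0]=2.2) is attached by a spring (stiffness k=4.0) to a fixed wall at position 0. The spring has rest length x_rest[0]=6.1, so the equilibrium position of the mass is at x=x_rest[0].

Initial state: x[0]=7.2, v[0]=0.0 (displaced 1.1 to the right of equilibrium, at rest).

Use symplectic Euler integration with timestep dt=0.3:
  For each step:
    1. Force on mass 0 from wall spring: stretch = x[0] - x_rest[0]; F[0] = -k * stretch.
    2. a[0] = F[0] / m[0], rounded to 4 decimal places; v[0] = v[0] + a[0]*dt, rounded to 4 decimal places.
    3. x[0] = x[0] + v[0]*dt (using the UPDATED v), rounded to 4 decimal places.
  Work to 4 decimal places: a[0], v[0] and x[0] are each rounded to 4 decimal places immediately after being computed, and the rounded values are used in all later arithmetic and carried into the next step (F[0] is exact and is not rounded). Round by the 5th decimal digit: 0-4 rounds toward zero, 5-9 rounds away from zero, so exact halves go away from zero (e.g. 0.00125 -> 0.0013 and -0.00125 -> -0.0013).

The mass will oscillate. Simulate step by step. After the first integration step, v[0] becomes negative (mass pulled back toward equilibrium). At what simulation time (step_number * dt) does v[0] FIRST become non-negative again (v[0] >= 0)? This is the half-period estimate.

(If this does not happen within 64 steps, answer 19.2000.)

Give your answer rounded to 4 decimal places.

Step 0: x=[7.2000] v=[0.0000]
Step 1: x=[7.0200] v=[-0.6000]
Step 2: x=[6.6895] v=[-1.1018]
Step 3: x=[6.2625] v=[-1.4233]
Step 4: x=[5.8089] v=[-1.5120]
Step 5: x=[5.4029] v=[-1.3532]
Step 6: x=[5.1110] v=[-0.9730]
Step 7: x=[4.9810] v=[-0.4335]
Step 8: x=[5.0341] v=[0.1769]
First v>=0 after going negative at step 8, time=2.4000

Answer: 2.4000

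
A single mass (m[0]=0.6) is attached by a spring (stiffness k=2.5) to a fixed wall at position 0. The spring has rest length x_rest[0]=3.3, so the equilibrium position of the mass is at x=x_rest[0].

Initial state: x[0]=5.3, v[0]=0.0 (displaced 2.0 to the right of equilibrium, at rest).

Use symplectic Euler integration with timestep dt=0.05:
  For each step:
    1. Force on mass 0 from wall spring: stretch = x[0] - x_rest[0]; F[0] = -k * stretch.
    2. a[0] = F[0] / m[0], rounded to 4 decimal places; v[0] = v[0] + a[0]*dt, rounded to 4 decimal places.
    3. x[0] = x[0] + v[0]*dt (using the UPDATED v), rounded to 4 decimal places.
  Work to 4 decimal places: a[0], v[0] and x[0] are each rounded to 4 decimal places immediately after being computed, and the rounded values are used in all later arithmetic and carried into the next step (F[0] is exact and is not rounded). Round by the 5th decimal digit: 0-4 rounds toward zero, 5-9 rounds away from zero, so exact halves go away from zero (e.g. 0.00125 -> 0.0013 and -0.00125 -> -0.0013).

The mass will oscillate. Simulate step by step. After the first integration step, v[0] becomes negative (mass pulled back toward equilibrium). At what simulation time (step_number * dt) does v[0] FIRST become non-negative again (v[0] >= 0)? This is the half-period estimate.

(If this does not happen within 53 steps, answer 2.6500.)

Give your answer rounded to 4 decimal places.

Step 0: x=[5.3000] v=[0.0000]
Step 1: x=[5.2792] v=[-0.4167]
Step 2: x=[5.2378] v=[-0.8290]
Step 3: x=[5.1762] v=[-1.2327]
Step 4: x=[5.0950] v=[-1.6236]
Step 5: x=[4.9951] v=[-1.9976]
Step 6: x=[4.8776] v=[-2.3507]
Step 7: x=[4.7436] v=[-2.6794]
Step 8: x=[4.5946] v=[-2.9802]
Step 9: x=[4.4321] v=[-3.2499]
Step 10: x=[4.2578] v=[-3.4858]
Step 11: x=[4.0735] v=[-3.6853]
Step 12: x=[3.8812] v=[-3.8464]
Step 13: x=[3.6828] v=[-3.9675]
Step 14: x=[3.4804] v=[-4.0473]
Step 15: x=[3.2762] v=[-4.0849]
Step 16: x=[3.0722] v=[-4.0799]
Step 17: x=[2.8706] v=[-4.0324]
Step 18: x=[2.6735] v=[-3.9429]
Step 19: x=[2.4829] v=[-3.8124]
Step 20: x=[2.3008] v=[-3.6422]
Step 21: x=[2.1291] v=[-3.4340]
Step 22: x=[1.9696] v=[-3.1901]
Step 23: x=[1.8240] v=[-2.9129]
Step 24: x=[1.6937] v=[-2.6054]
Step 25: x=[1.5802] v=[-2.2708]
Step 26: x=[1.4846] v=[-1.9125]
Step 27: x=[1.4079] v=[-1.5343]
Step 28: x=[1.3509] v=[-1.1401]
Step 29: x=[1.3142] v=[-0.7340]
Step 30: x=[1.2982] v=[-0.3203]
Step 31: x=[1.3030] v=[0.0967]
First v>=0 after going negative at step 31, time=1.5500

Answer: 1.5500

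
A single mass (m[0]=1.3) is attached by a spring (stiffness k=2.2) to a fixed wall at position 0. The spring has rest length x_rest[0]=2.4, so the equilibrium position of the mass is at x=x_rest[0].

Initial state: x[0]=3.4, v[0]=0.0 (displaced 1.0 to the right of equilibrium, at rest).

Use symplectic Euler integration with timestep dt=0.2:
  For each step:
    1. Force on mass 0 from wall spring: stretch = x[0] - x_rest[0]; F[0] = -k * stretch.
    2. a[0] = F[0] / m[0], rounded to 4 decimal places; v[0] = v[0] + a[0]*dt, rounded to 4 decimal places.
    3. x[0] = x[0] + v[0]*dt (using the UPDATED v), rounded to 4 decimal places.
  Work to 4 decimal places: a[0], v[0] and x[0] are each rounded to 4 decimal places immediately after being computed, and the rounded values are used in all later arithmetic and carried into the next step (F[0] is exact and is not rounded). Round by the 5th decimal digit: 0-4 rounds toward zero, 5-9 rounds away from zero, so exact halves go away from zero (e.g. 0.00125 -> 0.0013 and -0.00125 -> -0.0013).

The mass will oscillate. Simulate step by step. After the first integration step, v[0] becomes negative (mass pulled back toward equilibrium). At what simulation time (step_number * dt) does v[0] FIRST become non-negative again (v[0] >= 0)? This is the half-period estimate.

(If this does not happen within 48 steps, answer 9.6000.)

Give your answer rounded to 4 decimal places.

Step 0: x=[3.4000] v=[0.0000]
Step 1: x=[3.3323] v=[-0.3385]
Step 2: x=[3.2015] v=[-0.6540]
Step 3: x=[3.0164] v=[-0.9253]
Step 4: x=[2.7896] v=[-1.1339]
Step 5: x=[2.5364] v=[-1.2658]
Step 6: x=[2.2740] v=[-1.3120]
Step 7: x=[2.0201] v=[-1.2694]
Step 8: x=[1.7919] v=[-1.1408]
Step 9: x=[1.6049] v=[-0.9350]
Step 10: x=[1.4717] v=[-0.6659]
Step 11: x=[1.4014] v=[-0.3517]
Step 12: x=[1.3987] v=[-0.0137]
Step 13: x=[1.4637] v=[0.3252]
First v>=0 after going negative at step 13, time=2.6000

Answer: 2.6000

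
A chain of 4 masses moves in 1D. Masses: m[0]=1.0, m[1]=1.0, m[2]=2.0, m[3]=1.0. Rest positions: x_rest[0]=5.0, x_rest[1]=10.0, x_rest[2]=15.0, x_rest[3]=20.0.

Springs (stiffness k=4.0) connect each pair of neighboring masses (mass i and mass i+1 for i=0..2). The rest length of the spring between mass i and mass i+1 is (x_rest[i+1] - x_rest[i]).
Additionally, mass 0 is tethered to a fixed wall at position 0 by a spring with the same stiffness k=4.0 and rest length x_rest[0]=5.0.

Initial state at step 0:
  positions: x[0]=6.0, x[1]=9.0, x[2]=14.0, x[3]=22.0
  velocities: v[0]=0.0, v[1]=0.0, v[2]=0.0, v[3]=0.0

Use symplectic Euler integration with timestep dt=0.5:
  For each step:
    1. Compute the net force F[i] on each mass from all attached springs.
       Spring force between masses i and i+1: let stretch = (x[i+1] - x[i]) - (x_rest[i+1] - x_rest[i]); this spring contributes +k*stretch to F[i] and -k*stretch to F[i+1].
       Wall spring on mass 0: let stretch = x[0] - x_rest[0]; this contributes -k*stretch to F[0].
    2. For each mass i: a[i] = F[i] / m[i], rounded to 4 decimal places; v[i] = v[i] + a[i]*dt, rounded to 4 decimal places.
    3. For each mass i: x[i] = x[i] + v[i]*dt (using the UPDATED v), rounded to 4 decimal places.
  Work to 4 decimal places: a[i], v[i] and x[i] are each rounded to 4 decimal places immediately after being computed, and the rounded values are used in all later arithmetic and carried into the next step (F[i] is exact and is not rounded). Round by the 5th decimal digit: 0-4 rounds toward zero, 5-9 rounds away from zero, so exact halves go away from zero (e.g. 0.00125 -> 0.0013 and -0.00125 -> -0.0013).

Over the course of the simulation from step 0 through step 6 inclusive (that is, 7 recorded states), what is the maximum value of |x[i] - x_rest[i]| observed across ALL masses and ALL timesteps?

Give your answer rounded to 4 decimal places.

Step 0: x=[6.0000 9.0000 14.0000 22.0000] v=[0.0000 0.0000 0.0000 0.0000]
Step 1: x=[3.0000 11.0000 15.5000 19.0000] v=[-6.0000 4.0000 3.0000 -6.0000]
Step 2: x=[5.0000 9.5000 16.5000 17.5000] v=[4.0000 -3.0000 2.0000 -3.0000]
Step 3: x=[6.5000 10.5000 14.5000 20.0000] v=[3.0000 2.0000 -4.0000 5.0000]
Step 4: x=[5.5000 11.5000 13.2500 22.0000] v=[-2.0000 2.0000 -2.5000 4.0000]
Step 5: x=[5.0000 8.2500 15.5000 20.2500] v=[-1.0000 -6.5000 4.5000 -3.5000]
Step 6: x=[2.7500 9.0000 16.5000 18.7500] v=[-4.5000 1.5000 2.0000 -3.0000]
Max displacement = 2.5000

Answer: 2.5000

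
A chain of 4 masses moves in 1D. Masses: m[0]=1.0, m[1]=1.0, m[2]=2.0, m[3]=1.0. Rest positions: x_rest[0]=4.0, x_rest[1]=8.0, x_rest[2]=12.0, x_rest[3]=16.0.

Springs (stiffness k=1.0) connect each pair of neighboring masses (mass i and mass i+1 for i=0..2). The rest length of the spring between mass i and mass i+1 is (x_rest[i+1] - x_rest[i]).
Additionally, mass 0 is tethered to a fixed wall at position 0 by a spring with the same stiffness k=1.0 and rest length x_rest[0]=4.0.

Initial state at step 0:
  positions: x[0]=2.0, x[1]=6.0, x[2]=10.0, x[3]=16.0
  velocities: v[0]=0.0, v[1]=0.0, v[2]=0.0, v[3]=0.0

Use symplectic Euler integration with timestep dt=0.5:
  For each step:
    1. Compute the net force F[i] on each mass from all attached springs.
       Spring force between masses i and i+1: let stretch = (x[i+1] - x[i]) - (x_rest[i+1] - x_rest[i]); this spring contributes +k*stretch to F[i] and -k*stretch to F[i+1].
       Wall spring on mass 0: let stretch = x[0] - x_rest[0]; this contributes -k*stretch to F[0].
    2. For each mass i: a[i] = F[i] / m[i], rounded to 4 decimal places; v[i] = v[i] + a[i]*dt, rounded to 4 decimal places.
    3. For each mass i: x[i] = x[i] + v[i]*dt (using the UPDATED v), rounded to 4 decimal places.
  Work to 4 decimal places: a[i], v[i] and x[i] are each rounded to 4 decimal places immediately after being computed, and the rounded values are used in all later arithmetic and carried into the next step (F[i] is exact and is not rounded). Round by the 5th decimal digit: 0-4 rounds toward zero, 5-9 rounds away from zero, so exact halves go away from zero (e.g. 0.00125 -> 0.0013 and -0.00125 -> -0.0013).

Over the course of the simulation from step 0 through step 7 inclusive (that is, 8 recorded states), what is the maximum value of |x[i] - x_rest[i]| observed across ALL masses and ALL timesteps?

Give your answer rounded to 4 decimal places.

Answer: 2.7963

Derivation:
Step 0: x=[2.0000 6.0000 10.0000 16.0000] v=[0.0000 0.0000 0.0000 0.0000]
Step 1: x=[2.5000 6.0000 10.2500 15.5000] v=[1.0000 0.0000 0.5000 -1.0000]
Step 2: x=[3.2500 6.1875 10.6250 14.6875] v=[1.5000 0.3750 0.7500 -1.6250]
Step 3: x=[3.9219 6.7500 10.9532 13.8594] v=[1.3438 1.1250 0.6563 -1.6563]
Step 4: x=[4.3204 7.6563 11.1193 13.3047] v=[0.7969 1.8126 0.3321 -1.1094]
Step 5: x=[4.4728 8.5944 11.1257 13.2037] v=[0.3047 1.8762 0.0127 -0.2021]
Step 6: x=[4.5374 9.1350 11.0754 13.5832] v=[0.1291 1.0811 -0.1007 0.7589]
Step 7: x=[4.6170 9.0113 11.0960 14.3357] v=[0.1592 -0.2475 0.0412 1.5050]
Max displacement = 2.7963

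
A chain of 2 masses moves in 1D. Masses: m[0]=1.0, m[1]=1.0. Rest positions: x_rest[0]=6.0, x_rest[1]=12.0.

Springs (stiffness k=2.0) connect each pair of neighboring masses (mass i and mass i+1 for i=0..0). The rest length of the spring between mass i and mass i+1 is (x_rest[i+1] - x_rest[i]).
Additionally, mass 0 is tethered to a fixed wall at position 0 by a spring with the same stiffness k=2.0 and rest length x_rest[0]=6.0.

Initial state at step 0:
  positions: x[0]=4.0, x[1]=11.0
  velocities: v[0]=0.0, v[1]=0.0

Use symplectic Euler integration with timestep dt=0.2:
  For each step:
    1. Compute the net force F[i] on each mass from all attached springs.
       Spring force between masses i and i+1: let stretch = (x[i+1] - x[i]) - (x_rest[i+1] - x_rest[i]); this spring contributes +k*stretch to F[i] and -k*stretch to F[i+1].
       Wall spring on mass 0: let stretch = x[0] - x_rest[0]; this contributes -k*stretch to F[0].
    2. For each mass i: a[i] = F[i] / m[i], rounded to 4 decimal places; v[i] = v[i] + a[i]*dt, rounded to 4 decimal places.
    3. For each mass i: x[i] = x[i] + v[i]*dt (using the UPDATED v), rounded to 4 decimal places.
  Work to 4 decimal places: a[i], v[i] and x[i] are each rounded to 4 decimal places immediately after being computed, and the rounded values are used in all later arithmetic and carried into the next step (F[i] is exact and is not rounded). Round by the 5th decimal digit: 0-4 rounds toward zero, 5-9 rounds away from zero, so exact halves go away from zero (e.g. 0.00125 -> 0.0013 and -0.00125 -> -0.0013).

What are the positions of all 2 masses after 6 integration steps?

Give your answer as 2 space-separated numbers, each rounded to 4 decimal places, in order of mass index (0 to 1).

Step 0: x=[4.0000 11.0000] v=[0.0000 0.0000]
Step 1: x=[4.2400 10.9200] v=[1.2000 -0.4000]
Step 2: x=[4.6752 10.7856] v=[2.1760 -0.6720]
Step 3: x=[5.2252 10.6424] v=[2.7501 -0.7162]
Step 4: x=[5.7906 10.5458] v=[2.8269 -0.4831]
Step 5: x=[6.2731 10.5488] v=[2.4127 0.0148]
Step 6: x=[6.5958 10.6897] v=[1.6137 0.7045]

Answer: 6.5958 10.6897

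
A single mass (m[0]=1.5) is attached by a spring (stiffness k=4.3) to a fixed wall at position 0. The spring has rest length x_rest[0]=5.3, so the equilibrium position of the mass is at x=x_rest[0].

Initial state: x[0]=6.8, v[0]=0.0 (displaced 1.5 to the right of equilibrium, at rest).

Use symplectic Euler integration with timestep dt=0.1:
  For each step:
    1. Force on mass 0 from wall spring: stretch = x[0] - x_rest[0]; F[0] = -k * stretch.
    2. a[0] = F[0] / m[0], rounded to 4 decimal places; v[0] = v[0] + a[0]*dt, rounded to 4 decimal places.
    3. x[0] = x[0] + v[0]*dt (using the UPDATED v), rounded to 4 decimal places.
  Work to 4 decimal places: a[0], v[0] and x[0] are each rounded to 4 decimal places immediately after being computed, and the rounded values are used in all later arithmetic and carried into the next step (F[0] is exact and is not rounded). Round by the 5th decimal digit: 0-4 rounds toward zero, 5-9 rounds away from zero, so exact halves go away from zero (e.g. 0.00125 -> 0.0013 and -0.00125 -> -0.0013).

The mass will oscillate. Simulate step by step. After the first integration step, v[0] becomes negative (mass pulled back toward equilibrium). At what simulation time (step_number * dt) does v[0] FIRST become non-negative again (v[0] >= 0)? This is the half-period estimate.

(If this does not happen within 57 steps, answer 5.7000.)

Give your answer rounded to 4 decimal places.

Answer: 1.9000

Derivation:
Step 0: x=[6.8000] v=[0.0000]
Step 1: x=[6.7570] v=[-0.4300]
Step 2: x=[6.6722] v=[-0.8477]
Step 3: x=[6.5481] v=[-1.2411]
Step 4: x=[6.3882] v=[-1.5989]
Step 5: x=[6.1971] v=[-1.9109]
Step 6: x=[5.9803] v=[-2.1681]
Step 7: x=[5.7440] v=[-2.3631]
Step 8: x=[5.4950] v=[-2.4904]
Step 9: x=[5.2404] v=[-2.5463]
Step 10: x=[4.9875] v=[-2.5292]
Step 11: x=[4.7435] v=[-2.4396]
Step 12: x=[4.5155] v=[-2.2801]
Step 13: x=[4.3100] v=[-2.0552]
Step 14: x=[4.1329] v=[-1.7714]
Step 15: x=[3.9892] v=[-1.4368]
Step 16: x=[3.8831] v=[-1.0610]
Step 17: x=[3.8176] v=[-0.6548]
Step 18: x=[3.7946] v=[-0.2299]
Step 19: x=[3.8148] v=[0.2017]
First v>=0 after going negative at step 19, time=1.9000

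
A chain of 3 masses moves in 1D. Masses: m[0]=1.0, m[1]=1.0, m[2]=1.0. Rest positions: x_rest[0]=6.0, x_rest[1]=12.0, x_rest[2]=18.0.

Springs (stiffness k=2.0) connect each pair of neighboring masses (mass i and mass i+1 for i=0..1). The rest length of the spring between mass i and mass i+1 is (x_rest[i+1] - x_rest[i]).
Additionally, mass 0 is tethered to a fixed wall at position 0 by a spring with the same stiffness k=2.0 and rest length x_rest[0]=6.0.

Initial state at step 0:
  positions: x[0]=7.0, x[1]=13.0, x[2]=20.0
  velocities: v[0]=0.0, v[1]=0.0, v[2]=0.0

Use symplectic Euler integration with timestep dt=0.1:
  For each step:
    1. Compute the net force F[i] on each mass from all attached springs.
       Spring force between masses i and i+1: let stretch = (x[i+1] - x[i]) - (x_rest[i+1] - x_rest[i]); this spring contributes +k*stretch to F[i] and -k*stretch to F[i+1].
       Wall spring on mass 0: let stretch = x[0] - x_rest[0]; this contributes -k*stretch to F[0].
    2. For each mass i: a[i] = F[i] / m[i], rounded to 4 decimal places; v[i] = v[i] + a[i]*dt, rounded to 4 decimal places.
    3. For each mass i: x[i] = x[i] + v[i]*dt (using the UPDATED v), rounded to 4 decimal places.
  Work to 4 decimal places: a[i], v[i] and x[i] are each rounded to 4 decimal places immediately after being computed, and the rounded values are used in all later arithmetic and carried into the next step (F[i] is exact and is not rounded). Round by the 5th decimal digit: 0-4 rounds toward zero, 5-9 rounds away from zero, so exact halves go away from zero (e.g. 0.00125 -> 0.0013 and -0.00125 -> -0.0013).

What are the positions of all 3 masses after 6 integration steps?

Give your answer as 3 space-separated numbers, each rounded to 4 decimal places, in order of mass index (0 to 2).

Answer: 6.6575 13.3164 19.6321

Derivation:
Step 0: x=[7.0000 13.0000 20.0000] v=[0.0000 0.0000 0.0000]
Step 1: x=[6.9800 13.0200 19.9800] v=[-0.2000 0.2000 -0.2000]
Step 2: x=[6.9412 13.0584 19.9408] v=[-0.3880 0.3840 -0.3920]
Step 3: x=[6.8859 13.1121 19.8840] v=[-0.5528 0.5370 -0.5685]
Step 4: x=[6.8174 13.1767 19.8117] v=[-0.6847 0.6461 -0.7229]
Step 5: x=[6.7398 13.2468 19.7267] v=[-0.7763 0.7012 -0.8499]
Step 6: x=[6.6575 13.3164 19.6321] v=[-0.8229 0.6958 -0.9459]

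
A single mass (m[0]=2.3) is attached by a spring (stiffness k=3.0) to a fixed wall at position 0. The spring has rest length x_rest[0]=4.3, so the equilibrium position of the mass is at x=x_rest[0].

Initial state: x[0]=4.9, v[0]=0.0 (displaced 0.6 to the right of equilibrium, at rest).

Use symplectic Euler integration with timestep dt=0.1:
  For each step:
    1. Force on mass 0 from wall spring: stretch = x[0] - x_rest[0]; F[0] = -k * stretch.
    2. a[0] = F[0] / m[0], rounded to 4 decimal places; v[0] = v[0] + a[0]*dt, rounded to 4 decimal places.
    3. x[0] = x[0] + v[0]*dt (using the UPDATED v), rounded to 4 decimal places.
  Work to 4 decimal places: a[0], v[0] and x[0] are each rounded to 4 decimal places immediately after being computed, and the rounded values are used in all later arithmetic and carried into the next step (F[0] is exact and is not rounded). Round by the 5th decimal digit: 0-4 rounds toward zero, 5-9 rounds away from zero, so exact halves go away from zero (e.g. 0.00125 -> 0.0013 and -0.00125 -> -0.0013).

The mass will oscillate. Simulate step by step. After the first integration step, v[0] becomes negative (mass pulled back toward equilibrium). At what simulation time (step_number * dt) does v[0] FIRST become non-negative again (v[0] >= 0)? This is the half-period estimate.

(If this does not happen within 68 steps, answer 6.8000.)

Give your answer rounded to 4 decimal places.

Answer: 2.8000

Derivation:
Step 0: x=[4.9000] v=[0.0000]
Step 1: x=[4.8922] v=[-0.0783]
Step 2: x=[4.8767] v=[-0.1555]
Step 3: x=[4.8536] v=[-0.2307]
Step 4: x=[4.8233] v=[-0.3029]
Step 5: x=[4.7862] v=[-0.3712]
Step 6: x=[4.7427] v=[-0.4346]
Step 7: x=[4.6935] v=[-0.4923]
Step 8: x=[4.6391] v=[-0.5436]
Step 9: x=[4.5803] v=[-0.5878]
Step 10: x=[4.5179] v=[-0.6244]
Step 11: x=[4.4526] v=[-0.6528]
Step 12: x=[4.3853] v=[-0.6727]
Step 13: x=[4.3169] v=[-0.6838]
Step 14: x=[4.2483] v=[-0.6860]
Step 15: x=[4.1804] v=[-0.6793]
Step 16: x=[4.1140] v=[-0.6637]
Step 17: x=[4.0501] v=[-0.6394]
Step 18: x=[3.9894] v=[-0.6068]
Step 19: x=[3.9328] v=[-0.5663]
Step 20: x=[3.8810] v=[-0.5184]
Step 21: x=[3.8346] v=[-0.4638]
Step 22: x=[3.7943] v=[-0.4031]
Step 23: x=[3.7606] v=[-0.3371]
Step 24: x=[3.7339] v=[-0.2667]
Step 25: x=[3.7146] v=[-0.1929]
Step 26: x=[3.7030] v=[-0.1165]
Step 27: x=[3.6991] v=[-0.0386]
Step 28: x=[3.7031] v=[0.0398]
First v>=0 after going negative at step 28, time=2.8000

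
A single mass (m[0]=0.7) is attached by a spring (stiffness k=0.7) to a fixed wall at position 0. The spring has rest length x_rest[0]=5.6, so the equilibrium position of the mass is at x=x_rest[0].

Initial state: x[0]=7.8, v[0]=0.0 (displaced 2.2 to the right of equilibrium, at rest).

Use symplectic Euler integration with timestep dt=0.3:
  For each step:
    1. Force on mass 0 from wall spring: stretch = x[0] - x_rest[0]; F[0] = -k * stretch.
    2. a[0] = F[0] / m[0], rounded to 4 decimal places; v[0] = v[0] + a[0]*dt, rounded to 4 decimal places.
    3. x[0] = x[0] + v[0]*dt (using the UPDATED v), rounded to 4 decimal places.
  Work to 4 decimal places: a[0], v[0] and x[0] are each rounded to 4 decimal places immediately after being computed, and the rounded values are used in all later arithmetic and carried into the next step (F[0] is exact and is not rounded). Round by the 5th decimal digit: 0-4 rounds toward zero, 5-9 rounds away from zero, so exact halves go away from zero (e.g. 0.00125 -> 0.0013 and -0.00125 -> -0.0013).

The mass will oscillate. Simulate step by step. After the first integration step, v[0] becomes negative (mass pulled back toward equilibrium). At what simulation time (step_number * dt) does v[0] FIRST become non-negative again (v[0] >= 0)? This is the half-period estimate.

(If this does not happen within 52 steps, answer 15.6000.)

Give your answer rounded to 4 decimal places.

Step 0: x=[7.8000] v=[0.0000]
Step 1: x=[7.6020] v=[-0.6600]
Step 2: x=[7.2238] v=[-1.2606]
Step 3: x=[6.6995] v=[-1.7477]
Step 4: x=[6.0762] v=[-2.0776]
Step 5: x=[5.4101] v=[-2.2205]
Step 6: x=[4.7611] v=[-2.1635]
Step 7: x=[4.1876] v=[-1.9118]
Step 8: x=[3.7412] v=[-1.4881]
Step 9: x=[3.4621] v=[-0.9305]
Step 10: x=[3.3754] v=[-0.2891]
Step 11: x=[3.4889] v=[0.3783]
First v>=0 after going negative at step 11, time=3.3000

Answer: 3.3000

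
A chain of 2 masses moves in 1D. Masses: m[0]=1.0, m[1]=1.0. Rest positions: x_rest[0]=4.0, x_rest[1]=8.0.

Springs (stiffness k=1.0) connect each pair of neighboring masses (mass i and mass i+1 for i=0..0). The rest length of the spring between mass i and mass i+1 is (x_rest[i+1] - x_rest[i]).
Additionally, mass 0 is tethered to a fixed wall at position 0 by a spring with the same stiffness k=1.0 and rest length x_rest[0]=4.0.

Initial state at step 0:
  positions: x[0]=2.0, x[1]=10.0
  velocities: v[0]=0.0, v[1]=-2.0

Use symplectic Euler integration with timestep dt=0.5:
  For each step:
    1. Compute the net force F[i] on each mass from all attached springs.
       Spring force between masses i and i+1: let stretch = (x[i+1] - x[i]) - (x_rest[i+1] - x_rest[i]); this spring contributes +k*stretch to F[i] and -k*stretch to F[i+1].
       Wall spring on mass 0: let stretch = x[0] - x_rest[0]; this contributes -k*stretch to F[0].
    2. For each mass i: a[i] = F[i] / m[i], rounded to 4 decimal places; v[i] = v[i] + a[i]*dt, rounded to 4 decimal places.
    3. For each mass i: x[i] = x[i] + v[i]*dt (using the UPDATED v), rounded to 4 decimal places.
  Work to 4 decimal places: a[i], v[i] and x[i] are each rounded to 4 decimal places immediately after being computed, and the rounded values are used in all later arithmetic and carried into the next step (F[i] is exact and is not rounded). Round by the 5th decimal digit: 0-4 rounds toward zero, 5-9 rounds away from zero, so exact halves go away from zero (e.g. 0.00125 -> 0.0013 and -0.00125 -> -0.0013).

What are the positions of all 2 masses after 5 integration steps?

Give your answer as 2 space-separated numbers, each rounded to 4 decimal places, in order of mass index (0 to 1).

Step 0: x=[2.0000 10.0000] v=[0.0000 -2.0000]
Step 1: x=[3.5000 8.0000] v=[3.0000 -4.0000]
Step 2: x=[5.2500 5.8750] v=[3.5000 -4.2500]
Step 3: x=[5.8438 4.5938] v=[1.1875 -2.5625]
Step 4: x=[4.6641 4.6251] v=[-2.3594 0.0625]
Step 5: x=[2.3086 5.6661] v=[-4.7110 2.0820]

Answer: 2.3086 5.6661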